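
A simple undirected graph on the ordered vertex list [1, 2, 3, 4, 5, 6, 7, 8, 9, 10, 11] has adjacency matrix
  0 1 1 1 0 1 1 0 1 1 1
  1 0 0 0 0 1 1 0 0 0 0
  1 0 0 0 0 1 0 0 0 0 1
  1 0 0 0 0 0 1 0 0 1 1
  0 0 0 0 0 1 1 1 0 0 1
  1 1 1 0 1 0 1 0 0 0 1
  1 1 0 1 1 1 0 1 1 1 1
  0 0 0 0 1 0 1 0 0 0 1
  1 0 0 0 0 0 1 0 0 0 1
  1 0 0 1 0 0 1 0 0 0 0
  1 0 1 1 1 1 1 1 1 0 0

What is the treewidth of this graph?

3

A width-3 tree decomposition is:
Bags: B1 = {1, 6, 7, 11}  B2 = {1, 2, 6, 7}  B3 = {5, 6, 7, 11}  B4 = {1, 7, 9, 11}  B5 = {1, 4, 7, 11}  B6 = {1, 4, 7, 10}  B7 = {1, 3, 6, 11}  B8 = {5, 7, 8, 11}
Tree: B1–B2, B1–B3, B1–B4, B4–B5, B5–B6, B1–B7, B3–B8
Each bag holds 4 vertices, so the decomposition has width 3, which upper-bounds the treewidth. Conversely, {1, 3, 6, 11} is a clique of size 4, and the vertices of any clique must share a bag in every tree decomposition; so some bag has ≥ 4 vertices and tw(G) ≥ 3. Combining the bounds, tw(G) = 3.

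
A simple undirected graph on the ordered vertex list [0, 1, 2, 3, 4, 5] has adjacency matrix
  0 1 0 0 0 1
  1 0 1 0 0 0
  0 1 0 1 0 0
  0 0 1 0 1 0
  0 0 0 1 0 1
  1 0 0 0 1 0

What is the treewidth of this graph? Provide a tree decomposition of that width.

Each bag holds 3 vertices, so the decomposition has width 2, which upper-bounds the treewidth. For the lower bound, G contains the cycle 1–0–5–4–3–2–1, so G is not a forest; only forests have treewidth ≤ 1, hence tw(G) ≥ 2. Therefore the treewidth is 2.

Treewidth 2.
One optimal decomposition is:
Bags: B1 = {0, 1, 5}  B2 = {1, 4, 5}  B3 = {1, 3, 4}  B4 = {1, 2, 3}
Tree: B1–B2, B2–B3, B3–B4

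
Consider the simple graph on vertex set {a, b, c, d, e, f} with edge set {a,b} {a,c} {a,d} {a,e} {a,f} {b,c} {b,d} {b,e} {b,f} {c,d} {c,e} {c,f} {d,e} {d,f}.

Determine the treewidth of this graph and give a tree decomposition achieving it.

Treewidth 4.
Bags: B1 = {a, b, c, d, f}  B2 = {a, b, c, d, e}
Tree: B1–B2

Every bag has size at most 5, so the width is 5 − 1 = 4 and tw(G) ≤ 4. For the lower bound, the 5 vertices {a, b, c, d, e} are pairwise adjacent, and any tree decomposition puts a clique entirely inside one bag — forcing width ≥ 4. Combining the bounds, tw(G) = 4.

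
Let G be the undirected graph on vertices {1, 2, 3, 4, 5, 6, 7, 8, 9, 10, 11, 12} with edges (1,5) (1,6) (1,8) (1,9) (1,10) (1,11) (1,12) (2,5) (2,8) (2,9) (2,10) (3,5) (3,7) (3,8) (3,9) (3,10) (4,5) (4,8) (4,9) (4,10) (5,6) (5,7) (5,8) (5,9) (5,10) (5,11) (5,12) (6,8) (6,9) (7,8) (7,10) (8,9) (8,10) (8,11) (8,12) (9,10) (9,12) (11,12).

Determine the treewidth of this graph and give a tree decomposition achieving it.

Treewidth 4.
Bags: B1 = {2, 5, 8, 9, 10}  B2 = {1, 5, 8, 9, 10}  B3 = {3, 5, 8, 9, 10}  B4 = {1, 5, 8, 9, 12}  B5 = {4, 5, 8, 9, 10}  B6 = {3, 5, 7, 8, 10}  B7 = {1, 5, 6, 8, 9}  B8 = {1, 5, 8, 11, 12}
Tree: B1–B2, B1–B3, B2–B4, B3–B5, B3–B6, B4–B7, B4–B8

Every bag has size at most 5, so the width is 5 − 1 = 4 and tw(G) ≤ 4. For the lower bound, the 5 vertices {1, 5, 8, 9, 10} are pairwise adjacent, and any tree decomposition puts a clique entirely inside one bag — forcing width ≥ 4. Hence tw(G) = 4 exactly.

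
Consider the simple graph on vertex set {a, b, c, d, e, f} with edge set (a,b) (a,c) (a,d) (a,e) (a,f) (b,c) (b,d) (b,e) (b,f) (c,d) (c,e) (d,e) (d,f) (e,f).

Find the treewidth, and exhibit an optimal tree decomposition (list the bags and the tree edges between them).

Treewidth 4.
Bags: B1 = {a, b, d, e, f}  B2 = {a, b, c, d, e}
Tree: B1–B2

The largest bag has 5 vertices, giving width 4; this decomposition certifies tw(G) ≤ 4. On the other hand G contains the 5-clique {a, b, c, d, e}. A clique must lie in a single bag of any decomposition, so no decomposition can have width below 4. Hence tw(G) = 4 exactly.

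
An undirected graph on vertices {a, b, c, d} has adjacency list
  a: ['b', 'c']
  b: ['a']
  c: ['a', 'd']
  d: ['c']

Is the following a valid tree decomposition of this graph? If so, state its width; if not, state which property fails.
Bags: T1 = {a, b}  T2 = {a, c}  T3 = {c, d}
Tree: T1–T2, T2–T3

Yes; width 1.

Vertex coverage: the bags together contain {a, b, c, d}, the full vertex set. Edge coverage: each edge of G has both endpoints in at least one bag. Running intersection: for every vertex, the bags containing it form a connected subtree. All three properties hold, so this is a valid tree decomposition of width max|bag| − 1 = 1, and hence tw(G) ≤ 1.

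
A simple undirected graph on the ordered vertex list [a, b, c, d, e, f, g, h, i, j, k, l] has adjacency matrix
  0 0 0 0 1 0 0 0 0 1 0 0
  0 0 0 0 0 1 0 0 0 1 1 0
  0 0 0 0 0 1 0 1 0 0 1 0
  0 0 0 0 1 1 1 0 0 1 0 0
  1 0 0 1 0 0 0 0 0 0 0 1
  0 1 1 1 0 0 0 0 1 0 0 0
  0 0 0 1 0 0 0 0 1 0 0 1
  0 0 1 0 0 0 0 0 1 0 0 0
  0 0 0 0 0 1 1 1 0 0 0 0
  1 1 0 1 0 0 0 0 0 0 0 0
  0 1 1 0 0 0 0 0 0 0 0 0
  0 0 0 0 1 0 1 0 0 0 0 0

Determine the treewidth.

A width-3 tree decomposition is:
Bags: B1 = {a, e, g, l}  B2 = {a, d, e, g}  B3 = {a, d, g, j}  B4 = {d, g, i, j}  B5 = {d, f, i, j}  B6 = {b, f, i, j}  B7 = {b, f, h, i}  B8 = {b, c, f, h}  B9 = {b, c, h, k}
Tree: B1–B2, B2–B3, B3–B4, B4–B5, B5–B6, B6–B7, B7–B8, B8–B9
Each bag holds 4 vertices, so the decomposition has width 3, which upper-bounds the treewidth. For the lower bound: the 4 vertex sets {a,e,l}, {g}, {d}, {b,f,i,j} are disjoint, each induces a connected subgraph, and every pair is joined by at least one edge of G. Contracting each set to a single vertex therefore yields K_{4} as a minor, and since treewidth is minor-monotone, tw(G) ≥ tw(K_{4}) = 3. Hence tw(G) = 3 exactly.

3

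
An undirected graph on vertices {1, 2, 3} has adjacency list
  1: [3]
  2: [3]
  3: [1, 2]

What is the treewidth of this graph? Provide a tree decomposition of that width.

Each bag holds 2 vertices, so the decomposition has width 1, which upper-bounds the treewidth. Since G has at least one edge (e.g. 3–1), it is not an edgeless graph, so tw(G) ≥ 1. Combining the bounds, tw(G) = 1.

Treewidth 1.
One optimal decomposition is:
Bags: B1 = {1, 3}  B2 = {2, 3}
Tree: B1–B2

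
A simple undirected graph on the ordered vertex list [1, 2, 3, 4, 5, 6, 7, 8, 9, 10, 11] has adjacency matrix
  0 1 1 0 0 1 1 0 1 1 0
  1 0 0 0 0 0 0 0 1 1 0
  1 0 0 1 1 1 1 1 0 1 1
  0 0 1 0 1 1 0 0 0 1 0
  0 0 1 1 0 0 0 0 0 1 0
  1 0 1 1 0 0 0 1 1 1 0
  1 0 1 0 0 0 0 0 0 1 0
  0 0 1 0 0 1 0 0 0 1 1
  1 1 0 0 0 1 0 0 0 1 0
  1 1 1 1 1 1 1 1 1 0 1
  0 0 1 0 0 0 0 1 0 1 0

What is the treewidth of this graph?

A width-3 tree decomposition is:
Bags: B1 = {1, 3, 6, 10}  B2 = {3, 4, 6, 10}  B3 = {1, 6, 9, 10}  B4 = {3, 6, 8, 10}  B5 = {3, 4, 5, 10}  B6 = {1, 3, 7, 10}  B7 = {1, 2, 9, 10}  B8 = {3, 8, 10, 11}
Tree: B1–B2, B1–B3, B2–B4, B2–B5, B1–B6, B3–B7, B4–B8
The largest bag has 4 vertices, giving width 3; this decomposition certifies tw(G) ≤ 3. On the other hand G contains the 4-clique {1, 2, 9, 10}. A clique must lie in a single bag of any decomposition, so no decomposition can have width below 3. Combining the bounds, tw(G) = 3.

3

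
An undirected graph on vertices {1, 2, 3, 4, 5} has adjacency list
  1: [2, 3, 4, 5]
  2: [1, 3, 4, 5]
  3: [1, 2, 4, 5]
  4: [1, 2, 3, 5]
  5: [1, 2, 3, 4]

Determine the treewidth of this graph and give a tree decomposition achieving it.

Treewidth 4.
One optimal decomposition is:
Bags: B1 = {1, 2, 3, 4, 5}
Tree: (single bag)

A single bag containing all 5 vertices is trivially a valid decomposition of width 4. For the lower bound, the 5 vertices {1, 2, 3, 4, 5} are pairwise adjacent, and any tree decomposition puts a clique entirely inside one bag — forcing width ≥ 4. Therefore the treewidth is 4.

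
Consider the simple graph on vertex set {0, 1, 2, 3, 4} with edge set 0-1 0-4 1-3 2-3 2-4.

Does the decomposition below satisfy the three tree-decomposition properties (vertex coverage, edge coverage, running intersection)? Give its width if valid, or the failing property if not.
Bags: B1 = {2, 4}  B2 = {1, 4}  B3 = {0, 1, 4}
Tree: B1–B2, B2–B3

No — vertex 3 appears in no bag.

A tree decomposition must satisfy three properties: every vertex lies in some bag; for every edge, both endpoints lie together in some bag; and for every vertex, the bags containing it form a connected subtree. Here vertex 3 appears in no bag, so the decomposition is invalid.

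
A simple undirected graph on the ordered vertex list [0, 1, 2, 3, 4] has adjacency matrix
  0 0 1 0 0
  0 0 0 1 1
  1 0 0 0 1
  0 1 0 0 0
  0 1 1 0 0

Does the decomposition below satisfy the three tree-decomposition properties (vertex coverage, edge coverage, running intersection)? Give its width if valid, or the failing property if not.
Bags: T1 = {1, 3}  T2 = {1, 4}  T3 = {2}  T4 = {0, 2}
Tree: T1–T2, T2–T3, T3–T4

A tree decomposition must satisfy three properties: every vertex lies in some bag; for every edge, both endpoints lie together in some bag; and for every vertex, the bags containing it form a connected subtree. Here edge (4,2) lies in no bag, so the decomposition is invalid.

No — edge (4,2) lies in no bag.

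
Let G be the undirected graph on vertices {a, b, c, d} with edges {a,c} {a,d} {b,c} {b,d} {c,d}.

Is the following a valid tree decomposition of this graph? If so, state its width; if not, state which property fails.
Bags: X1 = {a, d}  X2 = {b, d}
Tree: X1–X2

A tree decomposition must satisfy three properties: every vertex lies in some bag; for every edge, both endpoints lie together in some bag; and for every vertex, the bags containing it form a connected subtree. Here vertex c appears in no bag, so the decomposition is invalid.

No — vertex c appears in no bag.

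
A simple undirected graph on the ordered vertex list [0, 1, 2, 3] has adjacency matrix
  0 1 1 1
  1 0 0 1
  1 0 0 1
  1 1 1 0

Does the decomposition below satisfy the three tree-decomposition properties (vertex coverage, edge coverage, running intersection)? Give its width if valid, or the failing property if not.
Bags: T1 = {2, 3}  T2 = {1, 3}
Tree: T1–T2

No — vertex 0 appears in no bag.

A tree decomposition must satisfy three properties: every vertex lies in some bag; for every edge, both endpoints lie together in some bag; and for every vertex, the bags containing it form a connected subtree. Here vertex 0 appears in no bag, so the decomposition is invalid.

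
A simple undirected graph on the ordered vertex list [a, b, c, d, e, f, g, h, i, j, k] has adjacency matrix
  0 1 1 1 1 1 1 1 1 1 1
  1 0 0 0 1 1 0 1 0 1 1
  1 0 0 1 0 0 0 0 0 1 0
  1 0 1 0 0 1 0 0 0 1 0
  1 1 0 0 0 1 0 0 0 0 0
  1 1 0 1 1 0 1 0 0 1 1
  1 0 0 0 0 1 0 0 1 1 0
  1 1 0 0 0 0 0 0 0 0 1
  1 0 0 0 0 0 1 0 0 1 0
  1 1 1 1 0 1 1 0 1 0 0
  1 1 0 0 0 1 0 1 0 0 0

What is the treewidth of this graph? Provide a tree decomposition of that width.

Every bag has size at most 4, so the width is 4 − 1 = 3 and tw(G) ≤ 3. On the other hand G contains the 4-clique {a, b, h, k}. A clique must lie in a single bag of any decomposition, so no decomposition can have width below 3. Hence tw(G) = 3 exactly.

Treewidth 3.
Bags: B1 = {a, d, f, j}  B2 = {a, f, g, j}  B3 = {a, b, f, j}  B4 = {a, c, d, j}  B5 = {a, b, f, k}  B6 = {a, b, e, f}  B7 = {a, g, i, j}  B8 = {a, b, h, k}
Tree: B1–B2, B1–B3, B1–B4, B3–B5, B3–B6, B2–B7, B5–B8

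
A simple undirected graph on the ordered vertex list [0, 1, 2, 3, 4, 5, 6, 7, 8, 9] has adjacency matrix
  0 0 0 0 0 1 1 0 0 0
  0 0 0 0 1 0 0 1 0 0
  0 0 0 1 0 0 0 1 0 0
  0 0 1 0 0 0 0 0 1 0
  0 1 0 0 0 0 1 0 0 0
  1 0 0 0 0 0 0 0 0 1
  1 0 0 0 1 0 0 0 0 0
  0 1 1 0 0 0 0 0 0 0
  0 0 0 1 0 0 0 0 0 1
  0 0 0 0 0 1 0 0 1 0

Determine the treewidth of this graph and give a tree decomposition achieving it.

The largest bag has 3 vertices, giving width 2; this decomposition certifies tw(G) ≤ 2. Since 8–3–2–7–1–4–6–0–5–9–8 is a cycle in G, G is not acyclic. Forests are exactly the graphs of treewidth ≤ 1, so tw(G) ≥ 2. The upper and lower bounds meet at 2, so that is the treewidth.

Treewidth 2.
One such decomposition:
Bags: B1 = {2, 3, 8}  B2 = {2, 7, 8}  B3 = {1, 7, 8}  B4 = {1, 4, 8}  B5 = {4, 6, 8}  B6 = {0, 6, 8}  B7 = {0, 5, 8}  B8 = {5, 8, 9}
Tree: B1–B2, B2–B3, B3–B4, B4–B5, B5–B6, B6–B7, B7–B8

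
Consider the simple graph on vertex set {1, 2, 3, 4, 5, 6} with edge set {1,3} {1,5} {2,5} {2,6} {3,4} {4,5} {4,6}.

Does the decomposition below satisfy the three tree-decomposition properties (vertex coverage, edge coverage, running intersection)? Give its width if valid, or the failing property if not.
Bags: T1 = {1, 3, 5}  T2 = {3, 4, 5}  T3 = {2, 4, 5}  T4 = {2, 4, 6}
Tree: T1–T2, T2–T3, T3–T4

Yes; width 2.

Checking the three conditions: (i) the bags cover all of {1, 2, 3, 4, 5, 6}; (ii) for each edge, some bag contains both endpoints; (iii) the bags containing any fixed vertex form a subtree. All hold, so the decomposition is valid with width 3 − 1 = 2.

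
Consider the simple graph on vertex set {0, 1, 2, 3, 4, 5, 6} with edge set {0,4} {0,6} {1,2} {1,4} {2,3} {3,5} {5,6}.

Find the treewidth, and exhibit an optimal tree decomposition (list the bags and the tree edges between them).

The largest bag has 3 vertices, giving width 2; this decomposition certifies tw(G) ≤ 2. The edges 4–1–2–3–5–6–0–4 form a cycle, so G is not a tree and its treewidth is at least 2. Therefore the treewidth is 2.

Treewidth 2.
One optimal decomposition is:
Bags: B1 = {1, 2, 4}  B2 = {2, 3, 4}  B3 = {3, 4, 5}  B4 = {4, 5, 6}  B5 = {0, 4, 6}
Tree: B1–B2, B2–B3, B3–B4, B4–B5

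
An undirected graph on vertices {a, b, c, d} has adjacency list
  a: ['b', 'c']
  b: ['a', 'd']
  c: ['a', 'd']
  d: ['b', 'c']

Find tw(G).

2

A width-2 tree decomposition is:
Bags: B1 = {a, b, c}  B2 = {b, c, d}
Tree: B1–B2
The largest bag has 3 vertices, giving width 2; this decomposition certifies tw(G) ≤ 2. The edges c–a–b–d–c form a cycle, so G is not a tree and its treewidth is at least 2. The upper and lower bounds meet at 2, so that is the treewidth.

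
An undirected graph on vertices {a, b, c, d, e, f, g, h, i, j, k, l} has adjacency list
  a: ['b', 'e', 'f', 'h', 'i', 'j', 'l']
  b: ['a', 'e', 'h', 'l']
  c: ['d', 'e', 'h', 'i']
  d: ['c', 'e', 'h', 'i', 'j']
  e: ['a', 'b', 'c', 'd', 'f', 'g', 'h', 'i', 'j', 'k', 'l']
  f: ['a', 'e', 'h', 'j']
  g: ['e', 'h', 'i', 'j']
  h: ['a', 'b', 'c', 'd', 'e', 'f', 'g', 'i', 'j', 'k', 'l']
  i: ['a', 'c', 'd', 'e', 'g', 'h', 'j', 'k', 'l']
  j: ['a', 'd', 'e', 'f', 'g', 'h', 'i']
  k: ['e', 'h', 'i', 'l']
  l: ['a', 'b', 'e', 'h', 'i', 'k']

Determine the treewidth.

4

A width-4 tree decomposition is:
Bags: B1 = {e, h, i, k, l}  B2 = {a, e, h, i, l}  B3 = {a, b, e, h, l}  B4 = {a, e, h, i, j}  B5 = {e, g, h, i, j}  B6 = {d, e, h, i, j}  B7 = {a, e, f, h, j}  B8 = {c, d, e, h, i}
Tree: B1–B2, B2–B3, B2–B4, B4–B5, B5–B6, B4–B7, B6–B8
Every bag has size at most 5, so the width is 5 − 1 = 4 and tw(G) ≤ 4. Conversely, {a, e, f, h, j} is a clique of size 5, and the vertices of any clique must share a bag in every tree decomposition; so some bag has ≥ 5 vertices and tw(G) ≥ 4. Hence tw(G) = 4 exactly.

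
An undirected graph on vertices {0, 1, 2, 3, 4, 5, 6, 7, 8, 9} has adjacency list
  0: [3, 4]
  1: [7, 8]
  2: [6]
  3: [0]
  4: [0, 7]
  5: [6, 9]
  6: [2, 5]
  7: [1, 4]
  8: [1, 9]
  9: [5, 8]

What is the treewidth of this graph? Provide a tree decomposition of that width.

Treewidth 1.
One such decomposition:
Bags: B1 = {2, 6}  B2 = {5, 6}  B3 = {5, 9}  B4 = {8, 9}  B5 = {1, 8}  B6 = {1, 7}  B7 = {4, 7}  B8 = {0, 4}  B9 = {0, 3}
Tree: B1–B2, B2–B3, B3–B4, B4–B5, B5–B6, B6–B7, B7–B8, B8–B9

The largest bag has 2 vertices, giving width 1; this decomposition certifies tw(G) ≤ 1. Since G has at least one edge (e.g. 2–6), it is not an edgeless graph, so tw(G) ≥ 1. Hence tw(G) = 1 exactly.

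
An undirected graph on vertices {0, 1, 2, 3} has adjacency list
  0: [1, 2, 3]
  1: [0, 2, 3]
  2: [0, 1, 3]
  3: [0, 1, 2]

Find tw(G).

3

A width-3 tree decomposition is:
Bags: B1 = {0, 1, 2, 3}
Tree: (single bag)
With just one bag of size 4, the width is 4 − 1 = 3, so tw(G) ≤ 3. Conversely, {0, 1, 2, 3} is a clique of size 4, and the vertices of any clique must share a bag in every tree decomposition; so some bag has ≥ 4 vertices and tw(G) ≥ 3. Hence tw(G) = 3 exactly.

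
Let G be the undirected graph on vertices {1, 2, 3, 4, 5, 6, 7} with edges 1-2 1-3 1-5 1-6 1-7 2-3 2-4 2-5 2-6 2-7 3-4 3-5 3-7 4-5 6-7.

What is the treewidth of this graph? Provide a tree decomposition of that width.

Treewidth 3.
Bags: B1 = {1, 2, 3, 7}  B2 = {1, 2, 3, 5}  B3 = {1, 2, 6, 7}  B4 = {2, 3, 4, 5}
Tree: B1–B2, B1–B3, B2–B4

Every bag has size at most 4, so the width is 4 − 1 = 3 and tw(G) ≤ 3. Conversely, {1, 2, 3, 5} is a clique of size 4, and the vertices of any clique must share a bag in every tree decomposition; so some bag has ≥ 4 vertices and tw(G) ≥ 3. The upper and lower bounds meet at 3, so that is the treewidth.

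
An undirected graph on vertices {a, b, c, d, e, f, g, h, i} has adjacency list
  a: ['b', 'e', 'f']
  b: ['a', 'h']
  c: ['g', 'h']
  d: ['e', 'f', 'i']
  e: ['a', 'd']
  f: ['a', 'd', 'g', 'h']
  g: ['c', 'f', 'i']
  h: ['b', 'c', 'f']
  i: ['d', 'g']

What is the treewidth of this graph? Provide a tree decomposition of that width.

Every bag has size at most 4, so the width is 4 − 1 = 3 and tw(G) ≤ 3. For the lower bound: the 4 vertex sets {c,g,i}, {d}, {f}, {a,b,e,h} are disjoint, each induces a connected subgraph, and every pair is joined by at least one edge of G. Contracting each set to a single vertex therefore yields K_{4} as a minor, and since treewidth is minor-monotone, tw(G) ≥ tw(K_{4}) = 3. The upper and lower bounds meet at 3, so that is the treewidth.

Treewidth 3.
Bags: B1 = {c, d, g, i}  B2 = {c, d, f, g}  B3 = {c, d, f, h}  B4 = {d, e, f, h}  B5 = {a, e, f, h}  B6 = {a, b, e, h}
Tree: B1–B2, B2–B3, B3–B4, B4–B5, B5–B6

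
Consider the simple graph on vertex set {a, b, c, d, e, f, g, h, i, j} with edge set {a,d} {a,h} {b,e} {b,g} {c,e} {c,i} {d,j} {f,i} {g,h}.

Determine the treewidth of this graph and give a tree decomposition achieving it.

Treewidth 1.
One such decomposition:
Bags: B1 = {d, j}  B2 = {a, d}  B3 = {a, h}  B4 = {g, h}  B5 = {b, g}  B6 = {b, e}  B7 = {c, e}  B8 = {c, i}  B9 = {f, i}
Tree: B1–B2, B2–B3, B3–B4, B4–B5, B5–B6, B6–B7, B7–B8, B8–B9

The largest bag has 2 vertices, giving width 1; this decomposition certifies tw(G) ≤ 1. G has an edge, so its treewidth is at least 1. Therefore the treewidth is 1.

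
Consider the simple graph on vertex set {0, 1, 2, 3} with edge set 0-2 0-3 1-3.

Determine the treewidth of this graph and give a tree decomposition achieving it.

Each bag holds 2 vertices, so the decomposition has width 1, which upper-bounds the treewidth. G has an edge, so its treewidth is at least 1. Hence tw(G) = 1 exactly.

Treewidth 1.
One such decomposition:
Bags: B1 = {0, 3}  B2 = {0, 2}  B3 = {1, 3}
Tree: B1–B2, B1–B3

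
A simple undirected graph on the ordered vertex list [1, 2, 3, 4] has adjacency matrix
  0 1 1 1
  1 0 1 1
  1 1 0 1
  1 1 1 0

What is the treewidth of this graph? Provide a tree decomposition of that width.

Treewidth 3.
One such decomposition:
Bags: B1 = {1, 2, 3, 4}
Tree: (single bag)

With just one bag of size 4, the width is 4 − 1 = 3, so tw(G) ≤ 3. On the other hand G contains the 4-clique {1, 2, 3, 4}. A clique must lie in a single bag of any decomposition, so no decomposition can have width below 3. Hence tw(G) = 3 exactly.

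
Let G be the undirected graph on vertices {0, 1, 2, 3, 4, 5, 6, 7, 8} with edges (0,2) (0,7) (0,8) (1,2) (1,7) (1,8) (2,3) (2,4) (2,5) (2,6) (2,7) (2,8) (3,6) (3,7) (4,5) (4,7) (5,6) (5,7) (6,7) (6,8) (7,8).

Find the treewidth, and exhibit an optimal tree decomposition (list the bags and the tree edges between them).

Each bag holds 4 vertices, so the decomposition has width 3, which upper-bounds the treewidth. On the other hand G contains the 4-clique {0, 2, 7, 8}. A clique must lie in a single bag of any decomposition, so no decomposition can have width below 3. Therefore the treewidth is 3.

Treewidth 3.
One such decomposition:
Bags: B1 = {2, 5, 6, 7}  B2 = {2, 4, 5, 7}  B3 = {2, 6, 7, 8}  B4 = {2, 3, 6, 7}  B5 = {0, 2, 7, 8}  B6 = {1, 2, 7, 8}
Tree: B1–B2, B1–B3, B3–B4, B3–B5, B5–B6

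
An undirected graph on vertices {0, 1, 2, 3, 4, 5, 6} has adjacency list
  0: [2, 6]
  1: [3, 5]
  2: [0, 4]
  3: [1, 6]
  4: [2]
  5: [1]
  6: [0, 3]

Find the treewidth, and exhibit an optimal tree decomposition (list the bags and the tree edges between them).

Treewidth 1.
One optimal decomposition is:
Bags: B1 = {1, 5}  B2 = {1, 3}  B3 = {3, 6}  B4 = {0, 6}  B5 = {0, 2}  B6 = {2, 4}
Tree: B1–B2, B2–B3, B3–B4, B4–B5, B5–B6

The largest bag has 2 vertices, giving width 1; this decomposition certifies tw(G) ≤ 1. Any graph with an edge has treewidth ≥ 1, and G has the edge 5–1. Combining the bounds, tw(G) = 1.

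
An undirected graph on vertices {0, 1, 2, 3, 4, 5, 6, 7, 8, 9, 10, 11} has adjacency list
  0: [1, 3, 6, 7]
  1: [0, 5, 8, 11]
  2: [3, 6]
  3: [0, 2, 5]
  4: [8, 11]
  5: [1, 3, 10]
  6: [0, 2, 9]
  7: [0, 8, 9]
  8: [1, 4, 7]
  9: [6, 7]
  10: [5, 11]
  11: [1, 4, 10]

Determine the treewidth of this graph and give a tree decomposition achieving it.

Treewidth 3.
One optimal decomposition is:
Bags: B1 = {4, 8, 10, 11}  B2 = {1, 8, 10, 11}  B3 = {1, 5, 8, 10}  B4 = {1, 5, 7, 8}  B5 = {0, 1, 5, 7}  B6 = {0, 3, 5, 7}  B7 = {0, 3, 7, 9}  B8 = {0, 3, 6, 9}  B9 = {2, 3, 6, 9}
Tree: B1–B2, B2–B3, B3–B4, B4–B5, B5–B6, B6–B7, B7–B8, B8–B9

Each bag holds 4 vertices, so the decomposition has width 3, which upper-bounds the treewidth. For the lower bound: the 4 vertex sets {4,10,11}, {8}, {1}, {0,3,5,7} are disjoint, each induces a connected subgraph, and every pair is joined by at least one edge of G. Contracting each set to a single vertex therefore yields K_{4} as a minor, and since treewidth is minor-monotone, tw(G) ≥ tw(K_{4}) = 3. The upper and lower bounds meet at 3, so that is the treewidth.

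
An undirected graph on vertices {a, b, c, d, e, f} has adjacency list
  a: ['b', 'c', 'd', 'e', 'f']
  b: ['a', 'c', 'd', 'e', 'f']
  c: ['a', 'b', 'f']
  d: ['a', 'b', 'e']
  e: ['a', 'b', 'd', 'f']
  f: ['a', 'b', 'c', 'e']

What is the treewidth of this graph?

3

A width-3 tree decomposition is:
Bags: B1 = {a, b, e, f}  B2 = {a, b, c, f}  B3 = {a, b, d, e}
Tree: B1–B2, B1–B3
The largest bag has 4 vertices, giving width 3; this decomposition certifies tw(G) ≤ 3. Conversely, {a, b, d, e} is a clique of size 4, and the vertices of any clique must share a bag in every tree decomposition; so some bag has ≥ 4 vertices and tw(G) ≥ 3. The upper and lower bounds meet at 3, so that is the treewidth.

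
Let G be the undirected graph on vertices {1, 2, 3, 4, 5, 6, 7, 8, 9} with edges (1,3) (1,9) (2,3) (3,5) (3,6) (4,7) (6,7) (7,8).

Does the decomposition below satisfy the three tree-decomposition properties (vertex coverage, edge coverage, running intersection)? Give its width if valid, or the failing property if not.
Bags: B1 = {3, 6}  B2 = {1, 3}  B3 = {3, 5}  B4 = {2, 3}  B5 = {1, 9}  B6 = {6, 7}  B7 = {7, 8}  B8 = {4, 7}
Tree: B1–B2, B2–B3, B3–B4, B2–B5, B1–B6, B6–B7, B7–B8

Vertex coverage: the bags together contain {1, 2, 3, 4, 5, 6, 7, 8, 9}, the full vertex set. Edge coverage: each edge of G has both endpoints in at least one bag. Running intersection: for every vertex, the bags containing it form a connected subtree. All three properties hold, so this is a valid tree decomposition of width max|bag| − 1 = 1, and hence tw(G) ≤ 1.

Yes; width 1.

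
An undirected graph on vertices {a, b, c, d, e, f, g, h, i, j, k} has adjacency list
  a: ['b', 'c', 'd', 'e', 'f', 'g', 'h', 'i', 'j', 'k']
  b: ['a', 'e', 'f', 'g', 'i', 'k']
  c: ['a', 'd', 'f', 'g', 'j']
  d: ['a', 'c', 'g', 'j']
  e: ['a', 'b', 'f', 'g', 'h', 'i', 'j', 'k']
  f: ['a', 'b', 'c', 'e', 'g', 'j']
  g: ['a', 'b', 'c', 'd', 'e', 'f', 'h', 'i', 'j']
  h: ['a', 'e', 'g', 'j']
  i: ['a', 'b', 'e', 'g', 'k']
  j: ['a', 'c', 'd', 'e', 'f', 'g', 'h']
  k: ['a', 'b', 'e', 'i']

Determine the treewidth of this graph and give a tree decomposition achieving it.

The largest bag has 5 vertices, giving width 4; this decomposition certifies tw(G) ≤ 4. For the lower bound, the 5 vertices {a, c, d, g, j} are pairwise adjacent, and any tree decomposition puts a clique entirely inside one bag — forcing width ≥ 4. Combining the bounds, tw(G) = 4.

Treewidth 4.
One such decomposition:
Bags: B1 = {a, b, e, f, g}  B2 = {a, e, f, g, j}  B3 = {a, c, f, g, j}  B4 = {a, b, e, g, i}  B5 = {a, e, g, h, j}  B6 = {a, c, d, g, j}  B7 = {a, b, e, i, k}
Tree: B1–B2, B2–B3, B1–B4, B2–B5, B3–B6, B4–B7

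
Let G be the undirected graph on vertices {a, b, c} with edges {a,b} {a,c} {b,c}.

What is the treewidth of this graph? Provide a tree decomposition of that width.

A single bag containing all 3 vertices is trivially a valid decomposition of width 2. For the lower bound, the 3 vertices {a, b, c} are pairwise adjacent, and any tree decomposition puts a clique entirely inside one bag — forcing width ≥ 2. Combining the bounds, tw(G) = 2.

Treewidth 2.
One such decomposition:
Bags: B1 = {a, b, c}
Tree: (single bag)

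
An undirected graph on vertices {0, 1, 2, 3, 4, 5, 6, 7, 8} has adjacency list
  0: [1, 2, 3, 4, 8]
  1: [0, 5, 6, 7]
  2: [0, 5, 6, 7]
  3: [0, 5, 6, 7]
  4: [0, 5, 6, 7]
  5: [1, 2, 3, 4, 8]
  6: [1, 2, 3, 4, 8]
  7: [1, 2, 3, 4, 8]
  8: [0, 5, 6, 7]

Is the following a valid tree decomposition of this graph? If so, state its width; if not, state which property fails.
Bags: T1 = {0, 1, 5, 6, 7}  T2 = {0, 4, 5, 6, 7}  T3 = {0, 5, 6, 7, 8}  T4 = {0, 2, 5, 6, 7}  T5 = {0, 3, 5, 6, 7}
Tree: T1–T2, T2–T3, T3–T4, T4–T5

Every vertex of G appears in some bag (union = {0, 1, 2, 3, 4, 5, 6, 7, 8}); every edge is covered by a bag; and for each vertex v the set of bags containing v is connected in the bag tree. The decomposition is therefore valid. The largest bag has 5 vertices, so the width is 4.

Yes; width 4.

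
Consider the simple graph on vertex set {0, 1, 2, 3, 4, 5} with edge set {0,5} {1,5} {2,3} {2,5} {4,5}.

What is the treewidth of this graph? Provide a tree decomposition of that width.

The largest bag has 2 vertices, giving width 1; this decomposition certifies tw(G) ≤ 1. G has an edge, so its treewidth is at least 1. The upper and lower bounds meet at 1, so that is the treewidth.

Treewidth 1.
One optimal decomposition is:
Bags: B1 = {2, 5}  B2 = {4, 5}  B3 = {2, 3}  B4 = {0, 5}  B5 = {1, 5}
Tree: B1–B2, B1–B3, B1–B4, B1–B5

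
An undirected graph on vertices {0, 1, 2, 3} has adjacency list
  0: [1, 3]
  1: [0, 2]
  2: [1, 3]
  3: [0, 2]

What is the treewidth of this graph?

A width-2 tree decomposition is:
Bags: B1 = {0, 2, 3}  B2 = {0, 1, 2}
Tree: B1–B2
Every bag has size at most 3, so the width is 3 − 1 = 2 and tw(G) ≤ 2. Since 2–3–0–1–2 is a cycle in G, G is not acyclic. Forests are exactly the graphs of treewidth ≤ 1, so tw(G) ≥ 2. Combining the bounds, tw(G) = 2.

2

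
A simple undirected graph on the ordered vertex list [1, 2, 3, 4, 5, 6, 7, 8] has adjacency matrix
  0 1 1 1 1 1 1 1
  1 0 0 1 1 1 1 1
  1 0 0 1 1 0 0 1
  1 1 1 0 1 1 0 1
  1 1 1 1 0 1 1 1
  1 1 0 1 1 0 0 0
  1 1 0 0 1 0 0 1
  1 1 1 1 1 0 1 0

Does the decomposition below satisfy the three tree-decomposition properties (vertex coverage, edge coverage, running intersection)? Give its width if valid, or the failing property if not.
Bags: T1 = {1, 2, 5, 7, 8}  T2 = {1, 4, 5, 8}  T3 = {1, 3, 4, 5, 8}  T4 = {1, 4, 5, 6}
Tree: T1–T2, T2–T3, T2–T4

A tree decomposition must satisfy three properties: every vertex lies in some bag; for every edge, both endpoints lie together in some bag; and for every vertex, the bags containing it form a connected subtree. Here edge (2,4) lies in no bag, so the decomposition is invalid.

No — edge (2,4) lies in no bag.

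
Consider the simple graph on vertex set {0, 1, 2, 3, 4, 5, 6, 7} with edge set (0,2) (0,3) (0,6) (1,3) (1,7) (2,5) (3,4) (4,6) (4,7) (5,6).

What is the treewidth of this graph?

2

A width-2 tree decomposition is:
Bags: B1 = {1, 4, 7}  B2 = {1, 3, 4}  B3 = {3, 4, 6}  B4 = {0, 3, 6}  B5 = {0, 5, 6}  B6 = {0, 2, 5}
Tree: B1–B2, B2–B3, B3–B4, B4–B5, B5–B6
Every bag has size at most 3, so the width is 3 − 1 = 2 and tw(G) ≤ 2. The edges 7–1–3–4–7 form a cycle, so G is not a tree and its treewidth is at least 2. Therefore the treewidth is 2.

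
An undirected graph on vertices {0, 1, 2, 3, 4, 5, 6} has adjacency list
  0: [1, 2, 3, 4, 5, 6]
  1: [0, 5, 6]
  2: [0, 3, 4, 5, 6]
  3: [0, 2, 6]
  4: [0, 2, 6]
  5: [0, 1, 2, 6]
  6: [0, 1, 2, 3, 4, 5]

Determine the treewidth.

A width-3 tree decomposition is:
Bags: B1 = {0, 1, 5, 6}  B2 = {0, 2, 5, 6}  B3 = {0, 2, 3, 6}  B4 = {0, 2, 4, 6}
Tree: B1–B2, B2–B3, B2–B4
Each bag holds 4 vertices, so the decomposition has width 3, which upper-bounds the treewidth. On the other hand G contains the 4-clique {0, 1, 5, 6}. A clique must lie in a single bag of any decomposition, so no decomposition can have width below 3. The upper and lower bounds meet at 3, so that is the treewidth.

3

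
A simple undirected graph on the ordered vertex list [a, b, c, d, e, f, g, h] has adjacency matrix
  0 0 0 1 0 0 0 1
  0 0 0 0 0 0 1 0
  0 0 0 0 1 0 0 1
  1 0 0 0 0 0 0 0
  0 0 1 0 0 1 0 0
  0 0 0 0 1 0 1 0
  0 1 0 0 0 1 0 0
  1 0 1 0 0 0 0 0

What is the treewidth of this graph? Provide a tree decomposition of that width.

Every bag has size at most 2, so the width is 2 − 1 = 1 and tw(G) ≤ 1. Any graph with an edge has treewidth ≥ 1, and G has the edge b–g. Hence tw(G) = 1 exactly.

Treewidth 1.
Bags: B1 = {b, g}  B2 = {f, g}  B3 = {e, f}  B4 = {c, e}  B5 = {c, h}  B6 = {a, h}  B7 = {a, d}
Tree: B1–B2, B2–B3, B3–B4, B4–B5, B5–B6, B6–B7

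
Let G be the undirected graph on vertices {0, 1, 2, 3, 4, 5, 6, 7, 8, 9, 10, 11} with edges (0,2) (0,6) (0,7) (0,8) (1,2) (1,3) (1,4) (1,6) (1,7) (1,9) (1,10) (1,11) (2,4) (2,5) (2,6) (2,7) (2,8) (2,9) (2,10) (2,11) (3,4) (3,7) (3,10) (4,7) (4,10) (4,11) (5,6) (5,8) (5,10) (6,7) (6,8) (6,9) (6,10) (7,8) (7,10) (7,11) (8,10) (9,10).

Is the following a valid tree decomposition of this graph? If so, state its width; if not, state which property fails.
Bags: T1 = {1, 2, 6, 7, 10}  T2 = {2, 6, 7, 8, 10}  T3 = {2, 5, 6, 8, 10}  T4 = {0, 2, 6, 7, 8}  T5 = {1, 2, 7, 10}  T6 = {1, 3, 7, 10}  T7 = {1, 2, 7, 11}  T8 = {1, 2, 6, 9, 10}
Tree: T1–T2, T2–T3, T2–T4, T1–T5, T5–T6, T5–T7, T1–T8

A tree decomposition must satisfy three properties: every vertex lies in some bag; for every edge, both endpoints lie together in some bag; and for every vertex, the bags containing it form a connected subtree. Here vertex 4 appears in no bag, so the decomposition is invalid.

No — vertex 4 appears in no bag.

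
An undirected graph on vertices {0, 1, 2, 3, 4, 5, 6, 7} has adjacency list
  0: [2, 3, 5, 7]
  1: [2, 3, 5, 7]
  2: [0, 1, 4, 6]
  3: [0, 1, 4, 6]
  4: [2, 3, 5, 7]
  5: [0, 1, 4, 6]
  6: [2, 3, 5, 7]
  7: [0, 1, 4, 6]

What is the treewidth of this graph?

A width-4 tree decomposition is:
Bags: B1 = {0, 1, 4, 5, 6}  B2 = {0, 1, 4, 6, 7}  B3 = {0, 1, 3, 4, 6}  B4 = {0, 1, 2, 4, 6}
Tree: B1–B2, B2–B3, B3–B4
Each bag holds 5 vertices, so the decomposition has width 4, which upper-bounds the treewidth. For the lower bound: the 5 vertex sets {0,5}, {6,7}, {3,4}, {1}, {2} are disjoint, each induces a connected subgraph, and every pair is joined by at least one edge of G. Contracting each set to a single vertex therefore yields K_{5} as a minor, and since treewidth is minor-monotone, tw(G) ≥ tw(K_{5}) = 4. Therefore the treewidth is 4.

4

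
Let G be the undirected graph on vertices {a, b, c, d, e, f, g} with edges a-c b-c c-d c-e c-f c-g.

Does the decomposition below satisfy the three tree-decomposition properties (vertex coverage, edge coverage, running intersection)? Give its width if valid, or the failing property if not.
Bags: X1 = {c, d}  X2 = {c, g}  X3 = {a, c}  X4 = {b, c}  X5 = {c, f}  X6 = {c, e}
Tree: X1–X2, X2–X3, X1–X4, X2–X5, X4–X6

Yes; width 1.

Every vertex of G appears in some bag (union = {a, b, c, d, e, f, g}); every edge is covered by a bag; and for each vertex v the set of bags containing v is connected in the bag tree. The decomposition is therefore valid. The largest bag has 2 vertices, so the width is 1.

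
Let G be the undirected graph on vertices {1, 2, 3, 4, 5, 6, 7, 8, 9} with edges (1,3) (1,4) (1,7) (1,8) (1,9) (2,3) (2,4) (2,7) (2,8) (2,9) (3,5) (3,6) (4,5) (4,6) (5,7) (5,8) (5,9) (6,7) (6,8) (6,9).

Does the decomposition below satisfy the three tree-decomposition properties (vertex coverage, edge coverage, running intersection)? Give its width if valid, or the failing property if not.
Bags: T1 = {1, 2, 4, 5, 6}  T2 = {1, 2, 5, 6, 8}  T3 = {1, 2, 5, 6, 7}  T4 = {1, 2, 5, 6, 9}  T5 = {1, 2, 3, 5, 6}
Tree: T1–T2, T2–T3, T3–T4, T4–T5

Yes; width 4.

Vertex coverage: the bags together contain {1, 2, 3, 4, 5, 6, 7, 8, 9}, the full vertex set. Edge coverage: each edge of G has both endpoints in at least one bag. Running intersection: for every vertex, the bags containing it form a connected subtree. All three properties hold, so this is a valid tree decomposition of width max|bag| − 1 = 4, and hence tw(G) ≤ 4.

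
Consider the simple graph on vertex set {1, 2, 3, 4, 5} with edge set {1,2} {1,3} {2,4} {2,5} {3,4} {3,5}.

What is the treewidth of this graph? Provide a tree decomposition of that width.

Every bag has size at most 3, so the width is 3 − 1 = 2 and tw(G) ≤ 2. For the lower bound, G contains the cycle 3–1–2–5–3, so G is not a forest; only forests have treewidth ≤ 1, hence tw(G) ≥ 2. Combining the bounds, tw(G) = 2.

Treewidth 2.
Bags: B1 = {1, 2, 3}  B2 = {2, 3, 5}  B3 = {2, 3, 4}
Tree: B1–B2, B2–B3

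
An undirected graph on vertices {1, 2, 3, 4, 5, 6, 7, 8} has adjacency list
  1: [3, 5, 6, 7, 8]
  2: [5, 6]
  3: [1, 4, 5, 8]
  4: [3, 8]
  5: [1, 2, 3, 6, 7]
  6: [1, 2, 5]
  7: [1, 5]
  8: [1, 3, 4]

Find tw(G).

A width-2 tree decomposition is:
Bags: B1 = {1, 5, 6}  B2 = {1, 3, 5}  B3 = {1, 3, 8}  B4 = {3, 4, 8}  B5 = {1, 5, 7}  B6 = {2, 5, 6}
Tree: B1–B2, B2–B3, B3–B4, B2–B5, B1–B6
Every bag has size at most 3, so the width is 3 − 1 = 2 and tw(G) ≤ 2. On the other hand G contains the 3-clique {1, 3, 8}. A clique must lie in a single bag of any decomposition, so no decomposition can have width below 2. The upper and lower bounds meet at 2, so that is the treewidth.

2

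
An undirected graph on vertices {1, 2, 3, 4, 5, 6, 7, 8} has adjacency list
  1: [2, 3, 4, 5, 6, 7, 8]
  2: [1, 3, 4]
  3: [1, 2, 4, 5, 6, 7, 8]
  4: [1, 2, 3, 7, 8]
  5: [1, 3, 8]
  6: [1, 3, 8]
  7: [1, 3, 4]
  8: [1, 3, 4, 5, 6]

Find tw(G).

3

A width-3 tree decomposition is:
Bags: B1 = {1, 3, 5, 8}  B2 = {1, 3, 6, 8}  B3 = {1, 3, 4, 8}  B4 = {1, 2, 3, 4}  B5 = {1, 3, 4, 7}
Tree: B1–B2, B2–B3, B3–B4, B4–B5
Every bag has size at most 4, so the width is 4 − 1 = 3 and tw(G) ≤ 3. Conversely, {1, 3, 4, 8} is a clique of size 4, and the vertices of any clique must share a bag in every tree decomposition; so some bag has ≥ 4 vertices and tw(G) ≥ 3. Therefore the treewidth is 3.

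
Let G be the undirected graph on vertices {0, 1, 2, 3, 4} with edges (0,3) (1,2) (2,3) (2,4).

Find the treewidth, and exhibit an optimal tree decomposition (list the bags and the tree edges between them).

Treewidth 1.
Bags: B1 = {1, 2}  B2 = {2, 3}  B3 = {2, 4}  B4 = {0, 3}
Tree: B1–B2, B2–B3, B2–B4

The largest bag has 2 vertices, giving width 1; this decomposition certifies tw(G) ≤ 1. Any graph with an edge has treewidth ≥ 1, and G has the edge 1–2. Therefore the treewidth is 1.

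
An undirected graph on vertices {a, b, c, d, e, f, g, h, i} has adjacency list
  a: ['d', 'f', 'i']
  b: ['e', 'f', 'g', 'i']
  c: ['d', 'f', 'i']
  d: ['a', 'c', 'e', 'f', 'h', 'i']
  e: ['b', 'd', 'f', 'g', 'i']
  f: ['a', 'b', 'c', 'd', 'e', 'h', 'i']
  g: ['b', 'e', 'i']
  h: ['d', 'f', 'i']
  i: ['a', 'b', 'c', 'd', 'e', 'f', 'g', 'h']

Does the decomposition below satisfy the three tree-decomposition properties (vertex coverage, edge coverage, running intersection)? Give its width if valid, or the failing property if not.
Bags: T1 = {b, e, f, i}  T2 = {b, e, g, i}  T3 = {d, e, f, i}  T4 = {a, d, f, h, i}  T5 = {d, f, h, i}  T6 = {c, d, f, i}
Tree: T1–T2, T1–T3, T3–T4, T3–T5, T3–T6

No — bags containing vertex h are not connected in the tree.

A tree decomposition must satisfy three properties: every vertex lies in some bag; for every edge, both endpoints lie together in some bag; and for every vertex, the bags containing it form a connected subtree. Here bags containing vertex h are not connected in the tree, so the decomposition is invalid.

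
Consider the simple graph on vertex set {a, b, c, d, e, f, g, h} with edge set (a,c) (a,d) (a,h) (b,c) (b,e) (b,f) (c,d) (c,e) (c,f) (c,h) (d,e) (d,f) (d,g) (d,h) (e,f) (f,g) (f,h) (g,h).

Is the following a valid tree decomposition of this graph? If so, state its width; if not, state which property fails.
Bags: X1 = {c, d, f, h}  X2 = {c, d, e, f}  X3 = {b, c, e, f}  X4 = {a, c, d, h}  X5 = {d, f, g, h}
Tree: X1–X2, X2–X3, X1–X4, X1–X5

Yes; width 3.

Checking the three conditions: (i) the bags cover all of {a, b, c, d, e, f, g, h}; (ii) for each edge, some bag contains both endpoints; (iii) the bags containing any fixed vertex form a subtree. All hold, so the decomposition is valid with width 4 − 1 = 3.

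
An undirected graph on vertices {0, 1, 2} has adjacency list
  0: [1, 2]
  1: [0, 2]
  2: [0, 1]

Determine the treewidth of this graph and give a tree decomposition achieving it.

A single bag containing all 3 vertices is trivially a valid decomposition of width 2. Conversely, {0, 1, 2} is a clique of size 3, and the vertices of any clique must share a bag in every tree decomposition; so some bag has ≥ 3 vertices and tw(G) ≥ 2. Hence tw(G) = 2 exactly.

Treewidth 2.
Bags: B1 = {0, 1, 2}
Tree: (single bag)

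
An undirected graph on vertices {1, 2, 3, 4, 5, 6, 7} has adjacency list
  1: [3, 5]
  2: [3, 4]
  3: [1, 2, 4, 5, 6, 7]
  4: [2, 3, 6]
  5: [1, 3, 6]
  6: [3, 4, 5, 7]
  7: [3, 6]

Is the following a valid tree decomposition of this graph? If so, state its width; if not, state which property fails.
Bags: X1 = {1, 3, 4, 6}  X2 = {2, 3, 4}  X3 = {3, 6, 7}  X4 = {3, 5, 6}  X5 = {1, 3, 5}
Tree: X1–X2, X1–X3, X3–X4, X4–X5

No — bags containing vertex 1 are not connected in the tree.

A tree decomposition must satisfy three properties: every vertex lies in some bag; for every edge, both endpoints lie together in some bag; and for every vertex, the bags containing it form a connected subtree. Here bags containing vertex 1 are not connected in the tree, so the decomposition is invalid.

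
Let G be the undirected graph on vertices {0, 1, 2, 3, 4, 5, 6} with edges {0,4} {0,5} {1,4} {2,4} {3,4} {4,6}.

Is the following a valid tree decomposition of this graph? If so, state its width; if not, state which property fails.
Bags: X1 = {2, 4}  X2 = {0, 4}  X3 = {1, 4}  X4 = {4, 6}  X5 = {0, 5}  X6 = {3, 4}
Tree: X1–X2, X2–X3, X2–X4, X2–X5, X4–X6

Checking the three conditions: (i) the bags cover all of {0, 1, 2, 3, 4, 5, 6}; (ii) for each edge, some bag contains both endpoints; (iii) the bags containing any fixed vertex form a subtree. All hold, so the decomposition is valid with width 2 − 1 = 1.

Yes; width 1.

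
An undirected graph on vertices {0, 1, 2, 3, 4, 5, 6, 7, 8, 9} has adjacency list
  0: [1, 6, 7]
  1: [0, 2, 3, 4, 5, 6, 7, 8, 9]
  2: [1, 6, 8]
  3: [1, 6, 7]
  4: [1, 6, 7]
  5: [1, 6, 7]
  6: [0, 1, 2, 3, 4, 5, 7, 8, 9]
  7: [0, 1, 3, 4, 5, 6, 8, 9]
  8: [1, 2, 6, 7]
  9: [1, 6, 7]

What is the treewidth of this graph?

A width-3 tree decomposition is:
Bags: B1 = {1, 6, 7, 8}  B2 = {1, 3, 6, 7}  B3 = {1, 4, 6, 7}  B4 = {1, 5, 6, 7}  B5 = {0, 1, 6, 7}  B6 = {1, 6, 7, 9}  B7 = {1, 2, 6, 8}
Tree: B1–B2, B2–B3, B2–B4, B1–B5, B4–B6, B1–B7
Every bag has size at most 4, so the width is 4 − 1 = 3 and tw(G) ≤ 3. Conversely, {1, 2, 6, 8} is a clique of size 4, and the vertices of any clique must share a bag in every tree decomposition; so some bag has ≥ 4 vertices and tw(G) ≥ 3. Hence tw(G) = 3 exactly.

3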